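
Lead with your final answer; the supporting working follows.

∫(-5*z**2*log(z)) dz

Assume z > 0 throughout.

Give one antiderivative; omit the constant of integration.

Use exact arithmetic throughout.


The answer is -5*z**3*log(z)/3 + 5*z**3/9.
Step 1. Integrate ∫(-5*z**2*log(z)) dz by parts with u = log(z), dv = (-5*z**2) dz, so v = -5*z**3/3 [assuming z > 0]: now -5*z**3*log(z)/3 + ∫(5*z**2/3) dz.
Step 2. Evaluate the standard form: now -5*z**3*log(z)/3 + 5*z**3/9.
Answer: -5*z**3*log(z)/3 + 5*z**3/9.


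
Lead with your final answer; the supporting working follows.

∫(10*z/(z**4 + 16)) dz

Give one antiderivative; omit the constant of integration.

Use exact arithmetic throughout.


The answer is 5*atan(z**2/4)/4.
Step 1. Substitute u = z**2, turning ∫(10*z/(z**4 + 16)) dz into ∫(5/(u**2 + 16)) du: now ∫(5/(u**2 + 16)) du.
Step 2. Evaluate the standard form: now 5*atan(u/4)/4.
Step 3. Substitute back u = z**2: now 5*atan(z**2/4)/4.
Answer: 5*atan(z**2/4)/4.


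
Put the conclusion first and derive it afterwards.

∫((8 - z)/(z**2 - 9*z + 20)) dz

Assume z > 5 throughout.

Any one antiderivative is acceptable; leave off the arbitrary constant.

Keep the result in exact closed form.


The answer is 3*log(z - 5) - 4*log(z - 4).
Step 1. Decompose ∫((8 - z)/(z**2 - 9*z + 20)) dz by partial fractions, (8 - z)/(z**2 - 9*z + 20) = -4/(z - 4) + 3/(z - 5): now ∫(3/(z - 5)) dz + ∫(-4/(z - 4)) dz.
Step 2. Evaluate the standard form [assuming z > 4]: now -4*log(z - 4) + ∫(3/(z - 5)) dz.
Step 3. Evaluate the standard form [assuming z > 5]: now 3*log(z - 5) - 4*log(z - 4).
Answer: 3*log(z - 5) - 4*log(z - 4).


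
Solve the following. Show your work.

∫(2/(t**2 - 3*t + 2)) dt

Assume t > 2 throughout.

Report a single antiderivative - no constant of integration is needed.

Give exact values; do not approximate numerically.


Step 1. Decompose ∫(2/(t**2 - 3*t + 2)) dt by partial fractions, 2/(t**2 - 3*t + 2) = -2/(t - 1) + 2/(t - 2): now ∫(2/(t - 2)) dt + ∫(-2/(t - 1)) dt.
Step 2. Evaluate the standard form [assuming t > 1]: now -2*log(t - 1) + ∫(2/(t - 2)) dt.
Step 3. Evaluate the standard form [assuming t > 2]: now 2*log(t - 2) - 2*log(t - 1).
Answer: 2*log(t - 2) - 2*log(t - 1).


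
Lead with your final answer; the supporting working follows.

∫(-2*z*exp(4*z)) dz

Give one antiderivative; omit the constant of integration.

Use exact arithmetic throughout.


The answer is -z*exp(4*z)/2 + exp(4*z)/8.
Step 1. Integrate ∫(-2*z*exp(4*z)) dz by parts with u = z, dv = (-2*exp(4*z)) dz, so v = -exp(4*z)/2: now -z*exp(4*z)/2 + ∫(exp(4*z)/2) dz.
Step 2. Evaluate the standard form: now -z*exp(4*z)/2 + exp(4*z)/8.
Answer: -z*exp(4*z)/2 + exp(4*z)/8.


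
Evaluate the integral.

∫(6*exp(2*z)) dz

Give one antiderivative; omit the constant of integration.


Answer: 3*exp(2*z).


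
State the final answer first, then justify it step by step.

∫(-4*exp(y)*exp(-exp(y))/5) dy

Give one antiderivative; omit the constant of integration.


The answer is 4*exp(-exp(y))/5.
Step 1. Substitute u = exp(y), turning ∫(-4*exp(y)*exp(-exp(y))/5) dy into ∫(-4*exp(-u)/5) du: now ∫(-4*exp(-u)/5) du.
Step 2. Evaluate the standard form: now 4*exp(-u)/5.
Step 3. Substitute back u = exp(y): now 4*exp(-exp(y))/5.
Answer: 4*exp(-exp(y))/5.


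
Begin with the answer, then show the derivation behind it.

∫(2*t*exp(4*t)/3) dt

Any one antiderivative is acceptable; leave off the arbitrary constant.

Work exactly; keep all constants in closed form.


The answer is t*exp(4*t)/6 - exp(4*t)/24.
Step 1. Integrate ∫(2*t*exp(4*t)/3) dt by parts with u = t, dv = (2*exp(4*t)/3) dt, so v = exp(4*t)/6: now t*exp(4*t)/6 + ∫(-exp(4*t)/6) dt.
Step 2. Evaluate the standard form: now t*exp(4*t)/6 - exp(4*t)/24.
Answer: t*exp(4*t)/6 - exp(4*t)/24.


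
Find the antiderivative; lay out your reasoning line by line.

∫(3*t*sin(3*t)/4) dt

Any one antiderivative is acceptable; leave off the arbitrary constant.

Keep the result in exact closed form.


Step 1. Integrate ∫(3*t*sin(3*t)/4) dt by parts with u = t, dv = (3*sin(3*t)/4) dt, so v = -cos(3*t)/4: now -t*cos(3*t)/4 + ∫(cos(3*t)/4) dt.
Step 2. Evaluate the standard form: now -t*cos(3*t)/4 + sin(3*t)/12.
Answer: -t*cos(3*t)/4 + sin(3*t)/12.


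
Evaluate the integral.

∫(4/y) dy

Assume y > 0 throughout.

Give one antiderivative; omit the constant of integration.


Answer: 4*log(y).


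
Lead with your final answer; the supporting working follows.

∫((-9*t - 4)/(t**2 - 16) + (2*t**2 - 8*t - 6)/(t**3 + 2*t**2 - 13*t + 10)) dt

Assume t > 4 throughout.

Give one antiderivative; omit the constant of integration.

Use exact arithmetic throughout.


The answer is -5*log(t - 4) - 2*log(t - 2) + 2*log(t - 1) - 4*log(t + 4) + 2*log(t + 5).
Step 1. Rewrite: now ∫((-9*t - 4)/(t**2 - 16)) dt + ∫((2*t**2 - 8*t - 6)/(t**3 + 2*t**2 - 13*t + 10)) dt.
Step 2. Decompose ∫((-9*t - 4)/(t**2 - 16)) dt by partial fractions, (-9*t - 4)/(t**2 - 16) = -4/(t + 4) - 5/(t - 4): now ∫((2*t**2 - 8*t - 6)/(t**3 + 2*t**2 - 13*t + 10)) dt + ∫(-5/(t - 4)) dt + ∫(-4/(t + 4)) dt.
Step 3. Evaluate the standard form [assuming t > -4]: now -4*log(t + 4) + ∫((2*t**2 - 8*t - 6)/(t**3 + 2*t**2 - 13*t + 10)) dt + ∫(-5/(t - 4)) dt.
Step 4. Evaluate the standard form [assuming t > 4]: now -5*log(t - 4) - 4*log(t + 4) + ∫((2*t**2 - 8*t - 6)/(t**3 + 2*t**2 - 13*t + 10)) dt.
Step 5. Decompose ∫((2*t**2 - 8*t - 6)/(t**3 + 2*t**2 - 13*t + 10)) dt by partial fractions, (2*t**2 - 8*t - 6)/(t**3 + 2*t**2 - 13*t + 10) = 2/(t + 5) + 2/(t - 1) - 2/(t - 2): now -5*log(t - 4) - 4*log(t + 4) + ∫(-2/(t - 2)) dt + ∫(2/(t - 1)) dt + ∫(2/(t + 5)) dt.
Step 6. Evaluate the standard form [assuming t > -5]: now -5*log(t - 4) - 4*log(t + 4) + 2*log(t + 5) + ∫(-2/(t - 2)) dt + ∫(2/(t - 1)) dt.
Step 7. Evaluate the standard form [assuming t > 2]: now -5*log(t - 4) - 2*log(t - 2) - 4*log(t + 4) + 2*log(t + 5) + ∫(2/(t - 1)) dt.
Step 8. Evaluate the standard form [assuming t > 1]: now -5*log(t - 4) - 2*log(t - 2) + 2*log(t - 1) - 4*log(t + 4) + 2*log(t + 5).
Answer: -5*log(t - 4) - 2*log(t - 2) + 2*log(t - 1) - 4*log(t + 4) + 2*log(t + 5).


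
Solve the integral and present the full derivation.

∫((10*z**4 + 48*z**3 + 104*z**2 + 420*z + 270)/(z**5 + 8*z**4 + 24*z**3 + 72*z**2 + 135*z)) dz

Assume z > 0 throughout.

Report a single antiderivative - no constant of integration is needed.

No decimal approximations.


Step 1. Decompose ∫((10*z**4 + 48*z**3 + 104*z**2 + 420*z + 270)/(z**5 + 8*z**4 + 24*z**3 + 72*z**2 + 135*z)) dz by partial fractions, (10*z**4 + 48*z**3 + 104*z**2 + 420*z + 270)/(z**5 + 8*z**4 + 24*z**3 + 72*z**2 + 135*z) = -2/(z**2 + 9) + 3/(z + 5) + 5/(z + 3) + 2/z: now ∫(2/z) dz + ∫(5/(z + 3)) dz + ∫(3/(z + 5)) dz + ∫(-2/(z**2 + 9)) dz.
Step 2. Evaluate the standard form [assuming z > -5]: now 3*log(z + 5) + ∫(2/z) dz + ∫(5/(z + 3)) dz + ∫(-2/(z**2 + 9)) dz.
Step 3. Evaluate the standard form [assuming z > 0]: now 2*log(z) + 3*log(z + 5) + ∫(5/(z + 3)) dz + ∫(-2/(z**2 + 9)) dz.
Step 4. Evaluate the standard form [assuming z > -3]: now 2*log(z) + 5*log(z + 3) + 3*log(z + 5) + ∫(-2/(z**2 + 9)) dz.
Step 5. Evaluate the standard form: now 2*log(z) + 5*log(z + 3) + 3*log(z + 5) - 2*atan(z/3)/3.
Answer: 2*log(z) + 5*log(z + 3) + 3*log(z + 5) - 2*atan(z/3)/3.


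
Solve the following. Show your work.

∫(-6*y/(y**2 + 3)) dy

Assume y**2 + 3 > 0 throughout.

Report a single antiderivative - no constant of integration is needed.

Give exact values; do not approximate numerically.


Step 1. Substitute u = y**2 + 3, turning ∫(-6*y/(y**2 + 3)) dy into ∫(-3/u) du: now ∫(-3/u) du.
Step 2. Evaluate the standard form [assuming u > 0]: now -3*log(u).
Step 3. Substitute back u = y**2 + 3: now -3*log(y**2 + 3).
Answer: -3*log(y**2 + 3).


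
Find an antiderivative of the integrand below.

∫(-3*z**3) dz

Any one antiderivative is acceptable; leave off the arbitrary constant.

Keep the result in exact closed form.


Answer: -3*z**4/4.


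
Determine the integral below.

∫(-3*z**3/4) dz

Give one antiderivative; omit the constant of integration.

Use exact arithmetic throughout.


Answer: -3*z**4/16.


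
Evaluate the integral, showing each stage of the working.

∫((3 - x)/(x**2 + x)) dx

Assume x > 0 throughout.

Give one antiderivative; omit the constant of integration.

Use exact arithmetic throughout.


Step 1. Decompose ∫((3 - x)/(x**2 + x)) dx by partial fractions, (3 - x)/(x**2 + x) = -4/(x + 1) + 3/x: now ∫(3/x) dx + ∫(-4/(x + 1)) dx.
Step 2. Evaluate the standard form [assuming x > 0]: now 3*log(x) + ∫(-4/(x + 1)) dx.
Step 3. Evaluate the standard form [assuming x > -1]: now 3*log(x) - 4*log(x + 1).
Answer: 3*log(x) - 4*log(x + 1).


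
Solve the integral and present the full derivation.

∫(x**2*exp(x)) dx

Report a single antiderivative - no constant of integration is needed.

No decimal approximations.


Step 1. Integrate ∫(x**2*exp(x)) dx by parts with u = x**2, dv = (exp(x)) dx, so v = exp(x): now x**2*exp(x) + ∫(-2*x*exp(x)) dx.
Step 2. Integrate ∫(-2*x*exp(x)) dx by parts with u = x, dv = (-2*exp(x)) dx, so v = -2*exp(x): now x**2*exp(x) - 2*x*exp(x) + ∫(2*exp(x)) dx.
Step 3. Evaluate the standard form: now x**2*exp(x) - 2*x*exp(x) + 2*exp(x).
Answer: x**2*exp(x) - 2*x*exp(x) + 2*exp(x).


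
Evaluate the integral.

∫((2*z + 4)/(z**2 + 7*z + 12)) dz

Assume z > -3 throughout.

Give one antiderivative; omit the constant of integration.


Answer: -2*log(z + 3) + 4*log(z + 4).


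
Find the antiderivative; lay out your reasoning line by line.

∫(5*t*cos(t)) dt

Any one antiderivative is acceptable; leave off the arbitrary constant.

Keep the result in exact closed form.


Step 1. Integrate ∫(5*t*cos(t)) dt by parts with u = t, dv = (5*cos(t)) dt, so v = 5*sin(t): now 5*t*sin(t) + ∫(-5*sin(t)) dt.
Step 2. Evaluate the standard form: now 5*t*sin(t) + 5*cos(t).
Answer: 5*t*sin(t) + 5*cos(t).


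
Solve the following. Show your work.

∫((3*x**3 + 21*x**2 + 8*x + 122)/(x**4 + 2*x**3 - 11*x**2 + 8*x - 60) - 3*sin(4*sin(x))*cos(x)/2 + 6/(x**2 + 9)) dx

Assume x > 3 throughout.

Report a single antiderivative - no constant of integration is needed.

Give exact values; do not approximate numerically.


Step 1. Rewrite: now ∫((3*x**3 + 21*x**2 + 8*x + 122)/(x**4 + 2*x**3 - 11*x**2 + 8*x - 60)) dx + ∫(-3*sin(4*sin(x))*cos(x)/2) dx + ∫(6/(x**2 + 9)) dx.
Step 2. Decompose ∫((3*x**3 + 21*x**2 + 8*x + 122)/(x**4 + 2*x**3 - 11*x**2 + 8*x - 60)) dx by partial fractions, (3*x**3 + 21*x**2 + 8*x + 122)/(x**4 + 2*x**3 - 11*x**2 + 8*x - 60) = -2/(x**2 + 4) - 1/(x + 5) + 4/(x - 3): now ∫(-3*sin(4*sin(x))*cos(x)/2) dx + ∫(4/(x - 3)) dx + ∫(-1/(x + 5)) dx + ∫(-2/(x**2 + 4)) dx + ∫(6/(x**2 + 9)) dx.
Step 3. Evaluate the standard form [assuming x > -5]: now -log(x + 5) + ∫(-3*sin(4*sin(x))*cos(x)/2) dx + ∫(4/(x - 3)) dx + ∫(-2/(x**2 + 4)) dx + ∫(6/(x**2 + 9)) dx.
Step 4. Evaluate the standard form [assuming x > 3]: now 4*log(x - 3) - log(x + 5) + ∫(-3*sin(4*sin(x))*cos(x)/2) dx + ∫(-2/(x**2 + 4)) dx + ∫(6/(x**2 + 9)) dx.
Step 5. Evaluate the standard form: now 4*log(x - 3) - log(x + 5) - atan(x/2) + ∫(-3*sin(4*sin(x))*cos(x)/2) dx + ∫(6/(x**2 + 9)) dx.
Step 6. Substitute u = sin(x), turning ∫(-3*sin(4*sin(x))*cos(x)/2) dx into ∫(-3*sin(4*u)/2) du: now 4*log(x - 3) - log(x + 5) - atan(x/2) + ∫(6/(x**2 + 9)) dx + ∫(-3*sin(4*u)/2) du.
Step 7. Evaluate the standard form: now 4*log(x - 3) - log(x + 5) + 3*cos(4*u)/8 - atan(x/2) + ∫(6/(x**2 + 9)) dx.
Step 8. Substitute back u = sin(x): now 4*log(x - 3) - log(x + 5) + 3*cos(4*sin(x))/8 - atan(x/2) + ∫(6/(x**2 + 9)) dx.
Step 9. Evaluate the standard form: now 4*log(x - 3) - log(x + 5) + 3*cos(4*sin(x))/8 + 2*atan(x/3) - atan(x/2).
Answer: 4*log(x - 3) - log(x + 5) + 3*cos(4*sin(x))/8 + 2*atan(x/3) - atan(x/2).


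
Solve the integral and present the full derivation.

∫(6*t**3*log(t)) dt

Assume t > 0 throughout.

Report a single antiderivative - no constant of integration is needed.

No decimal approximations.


Step 1. Integrate ∫(6*t**3*log(t)) dt by parts with u = log(t), dv = (6*t**3) dt, so v = 3*t**4/2 [assuming t > 0]: now 3*t**4*log(t)/2 + ∫(-3*t**3/2) dt.
Step 2. Evaluate the standard form: now 3*t**4*log(t)/2 - 3*t**4/8.
Answer: 3*t**4*log(t)/2 - 3*t**4/8.


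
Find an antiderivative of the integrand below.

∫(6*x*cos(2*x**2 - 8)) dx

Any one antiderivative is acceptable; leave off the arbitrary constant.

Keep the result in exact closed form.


Answer: 3*sin(2*x**2 - 8)/2.


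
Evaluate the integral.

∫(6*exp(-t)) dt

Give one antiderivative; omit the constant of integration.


Answer: -6*exp(-t).


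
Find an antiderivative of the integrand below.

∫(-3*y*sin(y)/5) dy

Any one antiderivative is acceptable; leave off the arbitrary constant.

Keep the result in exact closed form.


Answer: 3*y*cos(y)/5 - 3*sin(y)/5.


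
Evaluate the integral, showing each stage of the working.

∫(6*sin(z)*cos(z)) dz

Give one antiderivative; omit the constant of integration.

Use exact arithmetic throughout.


Step 1. Substitute u = sin(z), turning ∫(6*sin(z)*cos(z)) dz into ∫(6*u) du: now ∫(6*u) du.
Step 2. Evaluate the standard form: now 3*u**2.
Step 3. Substitute back u = sin(z): now 3*sin(z)**2.
Answer: 3*sin(z)**2.


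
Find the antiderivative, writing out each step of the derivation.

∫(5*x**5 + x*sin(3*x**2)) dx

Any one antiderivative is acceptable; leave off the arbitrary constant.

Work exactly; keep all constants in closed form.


Step 1. Rewrite: now ∫(5*x**5) dx + ∫(x*sin(3*x**2)) dx.
Step 2. Substitute u = x**2, turning ∫(x*sin(3*x**2)) dx into ∫(sin(3*u)/2) du: now ∫(5*x**5) dx + ∫(sin(3*u)/2) du.
Step 3. Evaluate the standard form: now -cos(3*u)/6 + ∫(5*x**5) dx.
Step 4. Substitute back u = x**2: now -cos(3*x**2)/6 + ∫(5*x**5) dx.
Step 5. Evaluate the standard form: now 5*x**6/6 - cos(3*x**2)/6.
Answer: 5*x**6/6 - cos(3*x**2)/6.


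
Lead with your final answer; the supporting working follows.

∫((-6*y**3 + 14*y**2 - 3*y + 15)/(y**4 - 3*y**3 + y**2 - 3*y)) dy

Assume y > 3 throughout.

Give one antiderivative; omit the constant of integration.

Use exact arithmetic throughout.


The answer is -5*log(y) - log(y - 3) - atan(y).
Step 1. Decompose ∫((-6*y**3 + 14*y**2 - 3*y + 15)/(y**4 - 3*y**3 + y**2 - 3*y)) dy by partial fractions, (-6*y**3 + 14*y**2 - 3*y + 15)/(y**4 - 3*y**3 + y**2 - 3*y) = -1/(y**2 + 1) - 1/(y - 3) - 5/y: now ∫(-5/y) dy + ∫(-1/(y - 3)) dy + ∫(-1/(y**2 + 1)) dy.
Step 2. Evaluate the standard form [assuming y > 3]: now -log(y - 3) + ∫(-5/y) dy + ∫(-1/(y**2 + 1)) dy.
Step 3. Evaluate the standard form [assuming y > 0]: now -5*log(y) - log(y - 3) + ∫(-1/(y**2 + 1)) dy.
Step 4. Evaluate the standard form: now -5*log(y) - log(y - 3) - atan(y).
Answer: -5*log(y) - log(y - 3) - atan(y).


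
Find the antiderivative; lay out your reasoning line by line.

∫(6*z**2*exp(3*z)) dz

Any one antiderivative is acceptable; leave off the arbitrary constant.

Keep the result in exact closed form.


Step 1. Integrate ∫(6*z**2*exp(3*z)) dz by parts with u = z**2, dv = (6*exp(3*z)) dz, so v = 2*exp(3*z): now 2*z**2*exp(3*z) + ∫(-4*z*exp(3*z)) dz.
Step 2. Integrate ∫(-4*z*exp(3*z)) dz by parts with u = z, dv = (-4*exp(3*z)) dz, so v = -4*exp(3*z)/3: now 2*z**2*exp(3*z) - 4*z*exp(3*z)/3 + ∫(4*exp(3*z)/3) dz.
Step 3. Evaluate the standard form: now 2*z**2*exp(3*z) - 4*z*exp(3*z)/3 + 4*exp(3*z)/9.
Answer: 2*z**2*exp(3*z) - 4*z*exp(3*z)/3 + 4*exp(3*z)/9.


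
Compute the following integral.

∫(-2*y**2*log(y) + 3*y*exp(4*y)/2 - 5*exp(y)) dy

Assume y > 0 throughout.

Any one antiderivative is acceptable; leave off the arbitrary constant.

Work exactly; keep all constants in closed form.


Answer: -2*y**3*log(y)/3 + 2*y**3/9 + 3*y*exp(4*y)/8 - 3*exp(4*y)/32 - 5*exp(y).


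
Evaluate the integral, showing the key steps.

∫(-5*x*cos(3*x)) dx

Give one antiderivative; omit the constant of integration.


Step 1. Integrate ∫(-5*x*cos(3*x)) dx by parts with u = x, dv = (-5*cos(3*x)) dx, so v = -5*sin(3*x)/3: now -5*x*sin(3*x)/3 + ∫(5*sin(3*x)/3) dx.
Step 2. Evaluate the standard form: now -5*x*sin(3*x)/3 - 5*cos(3*x)/9.
Answer: -5*x*sin(3*x)/3 - 5*cos(3*x)/9.


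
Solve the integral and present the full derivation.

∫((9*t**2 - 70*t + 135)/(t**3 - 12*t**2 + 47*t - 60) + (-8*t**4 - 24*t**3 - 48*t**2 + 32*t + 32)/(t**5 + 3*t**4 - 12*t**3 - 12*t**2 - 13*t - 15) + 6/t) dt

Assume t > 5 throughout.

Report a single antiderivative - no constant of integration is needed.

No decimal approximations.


Step 1. Rewrite: now ∫(6/t) dt + ∫((9*t**2 - 70*t + 135)/(t**3 - 12*t**2 + 47*t - 60)) dt + ∫((-8*t**4 - 24*t**3 - 48*t**2 + 32*t + 32)/(t**5 + 3*t**4 - 12*t**3 - 12*t**2 - 13*t - 15)) dt.
Step 2. Decompose ∫((-8*t**4 - 24*t**3 - 48*t**2 + 32*t + 32)/(t**5 + 3*t**4 - 12*t**3 - 12*t**2 - 13*t - 15)) dt by partial fractions, (-8*t**4 - 24*t**3 - 48*t**2 + 32*t + 32)/(t**5 + 3*t**4 - 12*t**3 - 12*t**2 - 13*t - 15) = -4/(t**2 + 1) - 4/(t + 5) + 1/(t + 1) - 5/(t - 3): now ∫(6/t) dt + ∫((9*t**2 - 70*t + 135)/(t**3 - 12*t**2 + 47*t - 60)) dt + ∫(-5/(t - 3)) dt + ∫(1/(t + 1)) dt + ∫(-4/(t + 5)) dt + ∫(-4/(t**2 + 1)) dt.
Step 3. Evaluate the standard form [assuming t > -1]: now log(t + 1) + ∫(6/t) dt + ∫((9*t**2 - 70*t + 135)/(t**3 - 12*t**2 + 47*t - 60)) dt + ∫(-5/(t - 3)) dt + ∫(-4/(t + 5)) dt + ∫(-4/(t**2 + 1)) dt.
Step 4. Evaluate the standard form [assuming t > -5]: now log(t + 1) - 4*log(t + 5) + ∫(6/t) dt + ∫((9*t**2 - 70*t + 135)/(t**3 - 12*t**2 + 47*t - 60)) dt + ∫(-5/(t - 3)) dt + ∫(-4/(t**2 + 1)) dt.
Step 5. Evaluate the standard form [assuming t > 3]: now -5*log(t - 3) + log(t + 1) - 4*log(t + 5) + ∫(6/t) dt + ∫((9*t**2 - 70*t + 135)/(t**3 - 12*t**2 + 47*t - 60)) dt + ∫(-4/(t**2 + 1)) dt.
Step 6. Evaluate the standard form: now -5*log(t - 3) + log(t + 1) - 4*log(t + 5) - 4*atan(t) + ∫(6/t) dt + ∫((9*t**2 - 70*t + 135)/(t**3 - 12*t**2 + 47*t - 60)) dt.
Step 7. Evaluate the standard form [assuming t > 0]: now 6*log(t) - 5*log(t - 3) + log(t + 1) - 4*log(t + 5) - 4*atan(t) + ∫((9*t**2 - 70*t + 135)/(t**3 - 12*t**2 + 47*t - 60)) dt.
Step 8. Decompose ∫((9*t**2 - 70*t + 135)/(t**3 - 12*t**2 + 47*t - 60)) dt by partial fractions, (9*t**2 - 70*t + 135)/(t**3 - 12*t**2 + 47*t - 60) = 3/(t - 3) + 1/(t - 4) + 5/(t - 5): now 6*log(t) - 5*log(t - 3) + log(t + 1) - 4*log(t + 5) - 4*atan(t) + ∫(5/(t - 5)) dt + ∫(1/(t - 4)) dt + ∫(3/(t - 3)) dt.
Step 9. Evaluate the standard form [assuming t > 4]: now 6*log(t) + log(t - 4) - 5*log(t - 3) + log(t + 1) - 4*log(t + 5) - 4*atan(t) + ∫(5/(t - 5)) dt + ∫(3/(t - 3)) dt.
Step 10. Evaluate the standard form [assuming t > 3]: now 6*log(t) + log(t - 4) - 2*log(t - 3) + log(t + 1) - 4*log(t + 5) - 4*atan(t) + ∫(5/(t - 5)) dt.
Step 11. Evaluate the standard form [assuming t > 5]: now 6*log(t) + 5*log(t - 5) + log(t - 4) - 2*log(t - 3) + log(t + 1) - 4*log(t + 5) - 4*atan(t).
Answer: 6*log(t) + 5*log(t - 5) + log(t - 4) - 2*log(t - 3) + log(t + 1) - 4*log(t + 5) - 4*atan(t).


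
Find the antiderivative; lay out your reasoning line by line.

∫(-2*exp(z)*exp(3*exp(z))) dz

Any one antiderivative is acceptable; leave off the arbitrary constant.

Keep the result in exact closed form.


Step 1. Substitute u = exp(z), turning ∫(-2*exp(z)*exp(3*exp(z))) dz into ∫(-2*exp(3*u)) du: now ∫(-2*exp(3*u)) du.
Step 2. Evaluate the standard form: now -2*exp(3*u)/3.
Step 3. Substitute back u = exp(z): now -2*exp(3*exp(z))/3.
Answer: -2*exp(3*exp(z))/3.


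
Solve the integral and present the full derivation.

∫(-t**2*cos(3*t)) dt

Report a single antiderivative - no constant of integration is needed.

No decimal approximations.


Step 1. Integrate ∫(-t**2*cos(3*t)) dt by parts with u = t**2, dv = (-cos(3*t)) dt, so v = -sin(3*t)/3: now -t**2*sin(3*t)/3 + ∫(2*t*sin(3*t)/3) dt.
Step 2. Integrate ∫(2*t*sin(3*t)/3) dt by parts with u = t, dv = (2*sin(3*t)/3) dt, so v = -2*cos(3*t)/9: now -t**2*sin(3*t)/3 - 2*t*cos(3*t)/9 + ∫(2*cos(3*t)/9) dt.
Step 3. Evaluate the standard form: now -t**2*sin(3*t)/3 - 2*t*cos(3*t)/9 + 2*sin(3*t)/27.
Answer: -t**2*sin(3*t)/3 - 2*t*cos(3*t)/9 + 2*sin(3*t)/27.


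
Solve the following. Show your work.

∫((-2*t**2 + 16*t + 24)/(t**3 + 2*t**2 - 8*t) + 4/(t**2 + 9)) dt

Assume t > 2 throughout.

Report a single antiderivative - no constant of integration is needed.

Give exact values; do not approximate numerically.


Step 1. Rewrite: now ∫((-2*t**2 + 16*t + 24)/(t**3 + 2*t**2 - 8*t)) dt + ∫(4/(t**2 + 9)) dt.
Step 2. Decompose ∫((-2*t**2 + 16*t + 24)/(t**3 + 2*t**2 - 8*t)) dt by partial fractions, (-2*t**2 + 16*t + 24)/(t**3 + 2*t**2 - 8*t) = -3/(t + 4) + 4/(t - 2) - 3/t: now ∫(-3/t) dt + ∫(4/(t - 2)) dt + ∫(-3/(t + 4)) dt + ∫(4/(t**2 + 9)) dt.
Step 3. Evaluate the standard form [assuming t > 0]: now -3*log(t) + ∫(4/(t - 2)) dt + ∫(-3/(t + 4)) dt + ∫(4/(t**2 + 9)) dt.
Step 4. Evaluate the standard form [assuming t > -4]: now -3*log(t) - 3*log(t + 4) + ∫(4/(t - 2)) dt + ∫(4/(t**2 + 9)) dt.
Step 5. Evaluate the standard form [assuming t > 2]: now -3*log(t) + 4*log(t - 2) - 3*log(t + 4) + ∫(4/(t**2 + 9)) dt.
Step 6. Evaluate the standard form: now -3*log(t) + 4*log(t - 2) - 3*log(t + 4) + 4*atan(t/3)/3.
Answer: -3*log(t) + 4*log(t - 2) - 3*log(t + 4) + 4*atan(t/3)/3.


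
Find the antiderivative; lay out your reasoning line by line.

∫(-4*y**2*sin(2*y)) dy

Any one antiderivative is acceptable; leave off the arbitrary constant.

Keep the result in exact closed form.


Step 1. Integrate ∫(-4*y**2*sin(2*y)) dy by parts with u = y**2, dv = (-4*sin(2*y)) dy, so v = 2*cos(2*y): now 2*y**2*cos(2*y) + ∫(-4*y*cos(2*y)) dy.
Step 2. Integrate ∫(-4*y*cos(2*y)) dy by parts with u = y, dv = (-4*cos(2*y)) dy, so v = -2*sin(2*y): now 2*y**2*cos(2*y) - 2*y*sin(2*y) + ∫(2*sin(2*y)) dy.
Step 3. Evaluate the standard form: now 2*y**2*cos(2*y) - 2*y*sin(2*y) - cos(2*y).
Answer: 2*y**2*cos(2*y) - 2*y*sin(2*y) - cos(2*y).


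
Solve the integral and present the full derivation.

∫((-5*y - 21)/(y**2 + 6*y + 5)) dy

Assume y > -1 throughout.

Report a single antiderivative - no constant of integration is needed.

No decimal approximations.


Step 1. Decompose ∫((-5*y - 21)/(y**2 + 6*y + 5)) dy by partial fractions, (-5*y - 21)/(y**2 + 6*y + 5) = -1/(y + 5) - 4/(y + 1): now ∫(-4/(y + 1)) dy + ∫(-1/(y + 5)) dy.
Step 2. Evaluate the standard form [assuming y > -5]: now -log(y + 5) + ∫(-4/(y + 1)) dy.
Step 3. Evaluate the standard form [assuming y > -1]: now -4*log(y + 1) - log(y + 5).
Answer: -4*log(y + 1) - log(y + 5).


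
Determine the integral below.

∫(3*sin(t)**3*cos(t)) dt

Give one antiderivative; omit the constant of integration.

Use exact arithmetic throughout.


Answer: 3*sin(t)**4/4.


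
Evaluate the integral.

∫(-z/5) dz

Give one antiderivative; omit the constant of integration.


Answer: -z**2/10.


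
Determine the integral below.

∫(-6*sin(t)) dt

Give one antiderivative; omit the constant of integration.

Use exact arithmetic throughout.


Answer: 6*cos(t).


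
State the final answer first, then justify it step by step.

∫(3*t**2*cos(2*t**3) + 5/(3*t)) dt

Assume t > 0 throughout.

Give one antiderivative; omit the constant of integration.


The answer is 5*log(t)/3 + sin(2*t**3)/2.
Step 1. Rewrite: now ∫(5/(3*t)) dt + ∫(3*t**2*cos(2*t**3)) dt.
Step 2. Substitute u = t**3, turning ∫(3*t**2*cos(2*t**3)) dt into ∫(cos(2*u)) du: now ∫(5/(3*t)) dt + ∫(cos(2*u)) du.
Step 3. Evaluate the standard form: now sin(2*u)/2 + ∫(5/(3*t)) dt.
Step 4. Substitute back u = t**3: now sin(2*t**3)/2 + ∫(5/(3*t)) dt.
Step 5. Evaluate the standard form [assuming t > 0]: now 5*log(t)/3 + sin(2*t**3)/2.
Answer: 5*log(t)/3 + sin(2*t**3)/2.


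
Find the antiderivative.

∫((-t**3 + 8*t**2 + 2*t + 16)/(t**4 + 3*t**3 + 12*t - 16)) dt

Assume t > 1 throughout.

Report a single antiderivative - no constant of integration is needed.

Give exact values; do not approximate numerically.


Answer: log(t - 1) - 2*log(t + 4) + atan(t/2).


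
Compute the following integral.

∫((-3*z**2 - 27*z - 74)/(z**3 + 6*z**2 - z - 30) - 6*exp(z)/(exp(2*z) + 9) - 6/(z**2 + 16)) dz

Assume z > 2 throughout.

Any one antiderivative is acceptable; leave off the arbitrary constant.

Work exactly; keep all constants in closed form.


Answer: -4*log(z - 2) + 2*log(z + 3) - log(z + 5) - 3*atan(z/4)/2 - 2*atan(exp(z)/3).


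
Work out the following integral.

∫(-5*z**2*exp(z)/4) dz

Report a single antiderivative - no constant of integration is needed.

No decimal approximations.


Answer: -5*z**2*exp(z)/4 + 5*z*exp(z)/2 - 5*exp(z)/2.


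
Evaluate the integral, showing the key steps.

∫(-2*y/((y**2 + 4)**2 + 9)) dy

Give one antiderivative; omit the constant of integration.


Step 1. Substitute u = y**2 + 4, turning ∫(-2*y/((y**2 + 4)**2 + 9)) dy into ∫(-1/(u**2 + 9)) du: now ∫(-1/(u**2 + 9)) du.
Step 2. Evaluate the standard form: now -atan(u/3)/3.
Step 3. Substitute back u = y**2 + 4: now -atan(y**2/3 + 4/3)/3.
Answer: -atan(y**2/3 + 4/3)/3.


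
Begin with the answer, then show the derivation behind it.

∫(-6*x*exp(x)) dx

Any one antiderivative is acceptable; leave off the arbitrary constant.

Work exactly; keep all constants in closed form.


The answer is -6*x*exp(x) + 6*exp(x).
Step 1. Integrate ∫(-6*x*exp(x)) dx by parts with u = x, dv = (-6*exp(x)) dx, so v = -6*exp(x): now -6*x*exp(x) + ∫(6*exp(x)) dx.
Step 2. Evaluate the standard form: now -6*x*exp(x) + 6*exp(x).
Answer: -6*x*exp(x) + 6*exp(x).


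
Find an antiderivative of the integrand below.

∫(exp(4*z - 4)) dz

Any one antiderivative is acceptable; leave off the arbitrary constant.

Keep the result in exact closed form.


Answer: exp(4*z - 4)/4.


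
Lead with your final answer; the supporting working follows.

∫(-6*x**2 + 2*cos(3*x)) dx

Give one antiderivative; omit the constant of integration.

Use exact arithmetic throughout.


The answer is -2*x**3 + 2*sin(3*x)/3.
Step 1. Rewrite: now ∫(-6*x**2) dx + ∫(2*cos(3*x)) dx.
Step 2. Evaluate the standard form: now -2*x**3 + ∫(2*cos(3*x)) dx.
Step 3. Evaluate the standard form: now -2*x**3 + 2*sin(3*x)/3.
Answer: -2*x**3 + 2*sin(3*x)/3.


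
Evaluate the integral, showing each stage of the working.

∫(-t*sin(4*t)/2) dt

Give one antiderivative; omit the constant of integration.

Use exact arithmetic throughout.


Step 1. Integrate ∫(-t*sin(4*t)/2) dt by parts with u = t, dv = (-sin(4*t)/2) dt, so v = cos(4*t)/8: now t*cos(4*t)/8 + ∫(-cos(4*t)/8) dt.
Step 2. Evaluate the standard form: now t*cos(4*t)/8 - sin(4*t)/32.
Answer: t*cos(4*t)/8 - sin(4*t)/32.


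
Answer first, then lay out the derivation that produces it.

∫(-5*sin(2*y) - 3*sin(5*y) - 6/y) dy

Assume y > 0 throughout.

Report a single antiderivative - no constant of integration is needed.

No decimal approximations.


The answer is -6*log(y) + 5*cos(2*y)/2 + 3*cos(5*y)/5.
Step 1. Rewrite: now ∫(-6/y) dy + ∫(-5*sin(2*y)) dy + ∫(-3*sin(5*y)) dy.
Step 2. Evaluate the standard form [assuming y > 0]: now -6*log(y) + ∫(-5*sin(2*y)) dy + ∫(-3*sin(5*y)) dy.
Step 3. Evaluate the standard form: now -6*log(y) + 5*cos(2*y)/2 + ∫(-3*sin(5*y)) dy.
Step 4. Evaluate the standard form: now -6*log(y) + 5*cos(2*y)/2 + 3*cos(5*y)/5.
Answer: -6*log(y) + 5*cos(2*y)/2 + 3*cos(5*y)/5.


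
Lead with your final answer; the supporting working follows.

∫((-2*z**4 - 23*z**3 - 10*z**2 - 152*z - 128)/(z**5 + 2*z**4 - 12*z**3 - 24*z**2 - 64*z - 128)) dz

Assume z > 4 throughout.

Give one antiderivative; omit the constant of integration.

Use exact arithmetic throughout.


The answer is -3*log(z - 4) - 3*log(z + 2) + 4*log(z + 4) + 3*atan(z/2)/2.
Step 1. Decompose ∫((-2*z**4 - 23*z**3 - 10*z**2 - 152*z - 128)/(z**5 + 2*z**4 - 12*z**3 - 24*z**2 - 64*z - 128)) dz by partial fractions, (-2*z**4 - 23*z**3 - 10*z**2 - 152*z - 128)/(z**5 + 2*z**4 - 12*z**3 - 24*z**2 - 64*z - 128) = 3/(z**2 + 4) + 4/(z + 4) - 3/(z + 2) - 3/(z - 4): now ∫(-3/(z - 4)) dz + ∫(-3/(z + 2)) dz + ∫(4/(z + 4)) dz + ∫(3/(z**2 + 4)) dz.
Step 2. Evaluate the standard form [assuming z > -2]: now -3*log(z + 2) + ∫(-3/(z - 4)) dz + ∫(4/(z + 4)) dz + ∫(3/(z**2 + 4)) dz.
Step 3. Evaluate the standard form [assuming z > -4]: now -3*log(z + 2) + 4*log(z + 4) + ∫(-3/(z - 4)) dz + ∫(3/(z**2 + 4)) dz.
Step 4. Evaluate the standard form [assuming z > 4]: now -3*log(z - 4) - 3*log(z + 2) + 4*log(z + 4) + ∫(3/(z**2 + 4)) dz.
Step 5. Evaluate the standard form: now -3*log(z - 4) - 3*log(z + 2) + 4*log(z + 4) + 3*atan(z/2)/2.
Answer: -3*log(z - 4) - 3*log(z + 2) + 4*log(z + 4) + 3*atan(z/2)/2.


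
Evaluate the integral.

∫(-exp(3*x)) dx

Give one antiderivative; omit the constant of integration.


Answer: -exp(3*x)/3.


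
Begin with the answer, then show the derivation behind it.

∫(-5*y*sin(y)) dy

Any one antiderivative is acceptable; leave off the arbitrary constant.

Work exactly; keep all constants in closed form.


The answer is 5*y*cos(y) - 5*sin(y).
Step 1. Integrate ∫(-5*y*sin(y)) dy by parts with u = y, dv = (-5*sin(y)) dy, so v = 5*cos(y): now 5*y*cos(y) + ∫(-5*cos(y)) dy.
Step 2. Evaluate the standard form: now 5*y*cos(y) - 5*sin(y).
Answer: 5*y*cos(y) - 5*sin(y).


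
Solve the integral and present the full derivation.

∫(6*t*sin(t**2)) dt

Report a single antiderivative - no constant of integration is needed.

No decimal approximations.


Step 1. Substitute u = t**2, turning ∫(6*t*sin(t**2)) dt into ∫(3*sin(u)) du: now ∫(3*sin(u)) du.
Step 2. Evaluate the standard form: now -3*cos(u).
Step 3. Substitute back u = t**2: now -3*cos(t**2).
Answer: -3*cos(t**2).


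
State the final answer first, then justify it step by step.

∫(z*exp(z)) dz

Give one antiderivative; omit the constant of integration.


The answer is z*exp(z) - exp(z).
Step 1. Integrate ∫(z*exp(z)) dz by parts with u = z, dv = (exp(z)) dz, so v = exp(z): now z*exp(z) + ∫(-exp(z)) dz.
Step 2. Evaluate the standard form: now z*exp(z) - exp(z).
Answer: z*exp(z) - exp(z).


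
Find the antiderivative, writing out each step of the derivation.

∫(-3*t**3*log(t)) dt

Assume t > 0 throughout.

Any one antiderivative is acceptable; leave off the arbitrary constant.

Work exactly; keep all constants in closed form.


Step 1. Integrate ∫(-3*t**3*log(t)) dt by parts with u = log(t), dv = (-3*t**3) dt, so v = -3*t**4/4 [assuming t > 0]: now -3*t**4*log(t)/4 + ∫(3*t**3/4) dt.
Step 2. Evaluate the standard form: now -3*t**4*log(t)/4 + 3*t**4/16.
Answer: -3*t**4*log(t)/4 + 3*t**4/16.


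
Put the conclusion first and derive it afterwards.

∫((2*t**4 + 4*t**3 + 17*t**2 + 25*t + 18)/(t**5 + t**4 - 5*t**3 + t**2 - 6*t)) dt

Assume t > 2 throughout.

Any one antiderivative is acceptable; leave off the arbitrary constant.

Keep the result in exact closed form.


The answer is -3*log(t) + 4*log(t - 2) + log(t + 3) - 3*atan(t).
Step 1. Decompose ∫((2*t**4 + 4*t**3 + 17*t**2 + 25*t + 18)/(t**5 + t**4 - 5*t**3 + t**2 - 6*t)) dt by partial fractions, (2*t**4 + 4*t**3 + 17*t**2 + 25*t + 18)/(t**5 + t**4 - 5*t**3 + t**2 - 6*t) = -3/(t**2 + 1) + 1/(t + 3) + 4/(t - 2) - 3/t: now ∫(-3/t) dt + ∫(4/(t - 2)) dt + ∫(1/(t + 3)) dt + ∫(-3/(t**2 + 1)) dt.
Step 2. Evaluate the standard form [assuming t > 0]: now -3*log(t) + ∫(4/(t - 2)) dt + ∫(1/(t + 3)) dt + ∫(-3/(t**2 + 1)) dt.
Step 3. Evaluate the standard form [assuming t > 2]: now -3*log(t) + 4*log(t - 2) + ∫(1/(t + 3)) dt + ∫(-3/(t**2 + 1)) dt.
Step 4. Evaluate the standard form [assuming t > -3]: now -3*log(t) + 4*log(t - 2) + log(t + 3) + ∫(-3/(t**2 + 1)) dt.
Step 5. Evaluate the standard form: now -3*log(t) + 4*log(t - 2) + log(t + 3) - 3*atan(t).
Answer: -3*log(t) + 4*log(t - 2) + log(t + 3) - 3*atan(t).


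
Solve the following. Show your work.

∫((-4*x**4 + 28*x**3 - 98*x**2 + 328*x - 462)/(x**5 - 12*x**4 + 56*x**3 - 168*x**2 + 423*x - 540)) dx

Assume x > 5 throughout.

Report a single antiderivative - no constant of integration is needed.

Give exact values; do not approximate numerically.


Step 1. Decompose ∫((-4*x**4 + 28*x**3 - 98*x**2 + 328*x - 462)/(x**5 - 12*x**4 + 56*x**3 - 168*x**2 + 423*x - 540)) dx by partial fractions, (-4*x**4 + 28*x**3 - 98*x**2 + 328*x - 462)/(x**5 - 12*x**4 + 56*x**3 - 168*x**2 + 423*x - 540) = 2/(x**2 + 9) + 2/(x - 3) - 2/(x - 4) - 4/(x - 5): now ∫(-4/(x - 5)) dx + ∫(-2/(x - 4)) dx + ∫(2/(x - 3)) dx + ∫(2/(x**2 + 9)) dx.
Step 2. Evaluate the standard form [assuming x > 4]: now -2*log(x - 4) + ∫(-4/(x - 5)) dx + ∫(2/(x - 3)) dx + ∫(2/(x**2 + 9)) dx.
Step 3. Evaluate the standard form [assuming x > 3]: now -2*log(x - 4) + 2*log(x - 3) + ∫(-4/(x - 5)) dx + ∫(2/(x**2 + 9)) dx.
Step 4. Evaluate the standard form [assuming x > 5]: now -4*log(x - 5) - 2*log(x - 4) + 2*log(x - 3) + ∫(2/(x**2 + 9)) dx.
Step 5. Evaluate the standard form: now -4*log(x - 5) - 2*log(x - 4) + 2*log(x - 3) + 2*atan(x/3)/3.
Answer: -4*log(x - 5) - 2*log(x - 4) + 2*log(x - 3) + 2*atan(x/3)/3.


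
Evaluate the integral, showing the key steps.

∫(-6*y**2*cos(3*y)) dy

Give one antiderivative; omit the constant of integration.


Step 1. Integrate ∫(-6*y**2*cos(3*y)) dy by parts with u = y**2, dv = (-6*cos(3*y)) dy, so v = -2*sin(3*y): now -2*y**2*sin(3*y) + ∫(4*y*sin(3*y)) dy.
Step 2. Integrate ∫(4*y*sin(3*y)) dy by parts with u = y, dv = (4*sin(3*y)) dy, so v = -4*cos(3*y)/3: now -2*y**2*sin(3*y) - 4*y*cos(3*y)/3 + ∫(4*cos(3*y)/3) dy.
Step 3. Evaluate the standard form: now -2*y**2*sin(3*y) - 4*y*cos(3*y)/3 + 4*sin(3*y)/9.
Answer: -2*y**2*sin(3*y) - 4*y*cos(3*y)/3 + 4*sin(3*y)/9.


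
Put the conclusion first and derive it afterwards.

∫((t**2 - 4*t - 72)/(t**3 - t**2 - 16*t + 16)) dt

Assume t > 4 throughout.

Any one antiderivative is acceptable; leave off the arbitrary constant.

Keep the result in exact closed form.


The answer is -3*log(t - 4) + 5*log(t - 1) - log(t + 4).
Step 1. Decompose ∫((t**2 - 4*t - 72)/(t**3 - t**2 - 16*t + 16)) dt by partial fractions, (t**2 - 4*t - 72)/(t**3 - t**2 - 16*t + 16) = -1/(t + 4) + 5/(t - 1) - 3/(t - 4): now ∫(-3/(t - 4)) dt + ∫(5/(t - 1)) dt + ∫(-1/(t + 4)) dt.
Step 2. Evaluate the standard form [assuming t > 1]: now 5*log(t - 1) + ∫(-3/(t - 4)) dt + ∫(-1/(t + 4)) dt.
Step 3. Evaluate the standard form [assuming t > 4]: now -3*log(t - 4) + 5*log(t - 1) + ∫(-1/(t + 4)) dt.
Step 4. Evaluate the standard form [assuming t > -4]: now -3*log(t - 4) + 5*log(t - 1) - log(t + 4).
Answer: -3*log(t - 4) + 5*log(t - 1) - log(t + 4).


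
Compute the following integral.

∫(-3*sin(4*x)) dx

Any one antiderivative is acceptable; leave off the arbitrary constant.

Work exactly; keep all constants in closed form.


Answer: 3*cos(4*x)/4.


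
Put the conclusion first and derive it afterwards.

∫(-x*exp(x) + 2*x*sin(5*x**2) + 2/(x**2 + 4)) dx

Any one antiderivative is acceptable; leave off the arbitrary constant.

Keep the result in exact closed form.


The answer is -x*exp(x) + exp(x) - cos(5*x**2)/5 + atan(x/2).
Step 1. Rewrite: now ∫(-x*exp(x)) dx + ∫(2*x*sin(5*x**2)) dx + ∫(2/(x**2 + 4)) dx.
Step 2. Substitute u = x**2, turning ∫(2*x*sin(5*x**2)) dx into ∫(sin(5*u)) du: now ∫(-x*exp(x)) dx + ∫(2/(x**2 + 4)) dx + ∫(sin(5*u)) du.
Step 3. Evaluate the standard form: now -cos(5*u)/5 + ∫(-x*exp(x)) dx + ∫(2/(x**2 + 4)) dx.
Step 4. Substitute back u = x**2: now -cos(5*x**2)/5 + ∫(-x*exp(x)) dx + ∫(2/(x**2 + 4)) dx.
Step 5. Integrate ∫(-x*exp(x)) dx by parts with u = x, dv = (-exp(x)) dx, so v = -exp(x): now -x*exp(x) - cos(5*x**2)/5 + ∫(2/(x**2 + 4)) dx + ∫(exp(x)) dx.
Step 6. Evaluate the standard form: now -x*exp(x) + exp(x) - cos(5*x**2)/5 + ∫(2/(x**2 + 4)) dx.
Step 7. Evaluate the standard form: now -x*exp(x) + exp(x) - cos(5*x**2)/5 + atan(x/2).
Answer: -x*exp(x) + exp(x) - cos(5*x**2)/5 + atan(x/2).


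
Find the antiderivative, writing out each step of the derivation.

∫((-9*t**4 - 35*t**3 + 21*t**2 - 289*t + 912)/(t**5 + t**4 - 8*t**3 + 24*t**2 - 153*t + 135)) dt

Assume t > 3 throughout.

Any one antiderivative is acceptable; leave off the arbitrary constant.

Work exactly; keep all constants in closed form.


Step 1. Decompose ∫((-9*t**4 - 35*t**3 + 21*t**2 - 289*t + 912)/(t**5 + t**4 - 8*t**3 + 24*t**2 - 153*t + 135)) dt by partial fractions, (-9*t**4 - 35*t**3 + 21*t**2 - 289*t + 912)/(t**5 + t**4 - 8*t**3 + 24*t**2 - 153*t + 135) = -1/(t**2 + 9) + 1/(t + 5) - 5/(t - 1) - 5/(t - 3): now ∫(-5/(t - 3)) dt + ∫(-5/(t - 1)) dt + ∫(1/(t + 5)) dt + ∫(-1/(t**2 + 9)) dt.
Step 2. Evaluate the standard form [assuming t > -5]: now log(t + 5) + ∫(-5/(t - 3)) dt + ∫(-5/(t - 1)) dt + ∫(-1/(t**2 + 9)) dt.
Step 3. Evaluate the standard form [assuming t > 3]: now -5*log(t - 3) + log(t + 5) + ∫(-5/(t - 1)) dt + ∫(-1/(t**2 + 9)) dt.
Step 4. Evaluate the standard form [assuming t > 1]: now -5*log(t - 3) - 5*log(t - 1) + log(t + 5) + ∫(-1/(t**2 + 9)) dt.
Step 5. Evaluate the standard form: now -5*log(t - 3) - 5*log(t - 1) + log(t + 5) - atan(t/3)/3.
Answer: -5*log(t - 3) - 5*log(t - 1) + log(t + 5) - atan(t/3)/3.


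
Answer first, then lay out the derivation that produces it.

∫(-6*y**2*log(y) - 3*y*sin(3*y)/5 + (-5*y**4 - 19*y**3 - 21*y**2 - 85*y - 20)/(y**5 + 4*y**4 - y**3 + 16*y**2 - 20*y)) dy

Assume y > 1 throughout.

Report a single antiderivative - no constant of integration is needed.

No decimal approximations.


The answer is -2*y**3*log(y) + 2*y**3/3 + y*cos(3*y)/5 + log(y) - 5*log(y - 1) - log(y + 5) - sin(3*y)/15 + atan(y/2)/2.
Step 1. Rewrite: now ∫(-3*y*sin(3*y)/5) dy + ∫(-6*y**2*log(y)) dy + ∫((-5*y**4 - 19*y**3 - 21*y**2 - 85*y - 20)/(y**5 + 4*y**4 - y**3 + 16*y**2 - 20*y)) dy.
Step 2. Integrate ∫(-3*y*sin(3*y)/5) dy by parts with u = y, dv = (-3*sin(3*y)/5) dy, so v = cos(3*y)/5: now y*cos(3*y)/5 + ∫(-6*y**2*log(y)) dy + ∫((-5*y**4 - 19*y**3 - 21*y**2 - 85*y - 20)/(y**5 + 4*y**4 - y**3 + 16*y**2 - 20*y)) dy + ∫(-cos(3*y)/5) dy.
Step 3. Evaluate the standard form: now y*cos(3*y)/5 - sin(3*y)/15 + ∫(-6*y**2*log(y)) dy + ∫((-5*y**4 - 19*y**3 - 21*y**2 - 85*y - 20)/(y**5 + 4*y**4 - y**3 + 16*y**2 - 20*y)) dy.
Step 4. Decompose ∫((-5*y**4 - 19*y**3 - 21*y**2 - 85*y - 20)/(y**5 + 4*y**4 - y**3 + 16*y**2 - 20*y)) dy by partial fractions, (-5*y**4 - 19*y**3 - 21*y**2 - 85*y - 20)/(y**5 + 4*y**4 - y**3 + 16*y**2 - 20*y) = 1/(y**2 + 4) - 1/(y + 5) - 5/(y - 1) + 1/y: now y*cos(3*y)/5 - sin(3*y)/15 + ∫(1/y) dy + ∫(-6*y**2*log(y)) dy + ∫(-5/(y - 1)) dy + ∫(-1/(y + 5)) dy + ∫(1/(y**2 + 4)) dy.
Step 5. Evaluate the standard form [assuming y > -5]: now y*cos(3*y)/5 - log(y + 5) - sin(3*y)/15 + ∫(1/y) dy + ∫(-6*y**2*log(y)) dy + ∫(-5/(y - 1)) dy + ∫(1/(y**2 + 4)) dy.
Step 6. Evaluate the standard form [assuming y > 1]: now y*cos(3*y)/5 - 5*log(y - 1) - log(y + 5) - sin(3*y)/15 + ∫(1/y) dy + ∫(-6*y**2*log(y)) dy + ∫(1/(y**2 + 4)) dy.
Step 7. Evaluate the standard form [assuming y > 0]: now y*cos(3*y)/5 + log(y) - 5*log(y - 1) - log(y + 5) - sin(3*y)/15 + ∫(-6*y**2*log(y)) dy + ∫(1/(y**2 + 4)) dy.
Step 8. Evaluate the standard form: now y*cos(3*y)/5 + log(y) - 5*log(y - 1) - log(y + 5) - sin(3*y)/15 + atan(y/2)/2 + ∫(-6*y**2*log(y)) dy.
Step 9. Integrate ∫(-6*y**2*log(y)) dy by parts with u = log(y), dv = (-6*y**2) dy, so v = -2*y**3 [assuming y > 0]: now -2*y**3*log(y) + y*cos(3*y)/5 + log(y) - 5*log(y - 1) - log(y + 5) - sin(3*y)/15 + atan(y/2)/2 + ∫(2*y**2) dy.
Step 10. Evaluate the standard form: now -2*y**3*log(y) + 2*y**3/3 + y*cos(3*y)/5 + log(y) - 5*log(y - 1) - log(y + 5) - sin(3*y)/15 + atan(y/2)/2.
Answer: -2*y**3*log(y) + 2*y**3/3 + y*cos(3*y)/5 + log(y) - 5*log(y - 1) - log(y + 5) - sin(3*y)/15 + atan(y/2)/2.


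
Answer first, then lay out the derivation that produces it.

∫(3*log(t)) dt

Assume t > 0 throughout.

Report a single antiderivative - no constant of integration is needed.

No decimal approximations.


The answer is 3*t*log(t) - 3*t.
Step 1. Integrate ∫(3*log(t)) dt by parts with u = log(t), dv = (3) dt, so v = 3*t [assuming t > 0]: now 3*t*log(t) + ∫(-3) dt.
Step 2. Evaluate the standard form: now 3*t*log(t) - 3*t.
Answer: 3*t*log(t) - 3*t.
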